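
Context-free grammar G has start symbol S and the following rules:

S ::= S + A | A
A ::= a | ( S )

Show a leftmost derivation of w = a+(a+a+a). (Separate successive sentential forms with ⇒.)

S ⇒ S+A   [S ::= S + A]
S+A ⇒ A+A   [S ::= A]
A+A ⇒ a+A   [A ::= a]
a+A ⇒ a+(S)   [A ::= ( S )]
a+(S) ⇒ a+(S+A)   [S ::= S + A]
a+(S+A) ⇒ a+(S+A+A)   [S ::= S + A]
a+(S+A+A) ⇒ a+(A+A+A)   [S ::= A]
a+(A+A+A) ⇒ a+(a+A+A)   [A ::= a]
a+(a+A+A) ⇒ a+(a+a+A)   [A ::= a]
a+(a+a+A) ⇒ a+(a+a+a)   [A ::= a]

S ⇒ S+A ⇒ A+A ⇒ a+A ⇒ a+(S) ⇒ a+(S+A) ⇒ a+(S+A+A) ⇒ a+(A+A+A) ⇒ a+(a+A+A) ⇒ a+(a+a+A) ⇒ a+(a+a+a)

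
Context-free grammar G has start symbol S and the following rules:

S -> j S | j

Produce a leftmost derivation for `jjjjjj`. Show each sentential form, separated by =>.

S => jS => jjS => jjjS => jjjjS => jjjjjS => jjjjjj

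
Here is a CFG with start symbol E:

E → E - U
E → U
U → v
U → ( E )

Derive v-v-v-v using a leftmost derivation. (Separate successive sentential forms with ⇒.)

E ⇒ E-U ⇒ E-U-U ⇒ E-U-U-U ⇒ U-U-U-U ⇒ v-U-U-U ⇒ v-v-U-U ⇒ v-v-v-U ⇒ v-v-v-v

E ⇒ E-U   [E → E - U]
E-U ⇒ E-U-U   [E → E - U]
E-U-U ⇒ E-U-U-U   [E → E - U]
E-U-U-U ⇒ U-U-U-U   [E → U]
U-U-U-U ⇒ v-U-U-U   [U → v]
v-U-U-U ⇒ v-v-U-U   [U → v]
v-v-U-U ⇒ v-v-v-U   [U → v]
v-v-v-U ⇒ v-v-v-v   [U → v]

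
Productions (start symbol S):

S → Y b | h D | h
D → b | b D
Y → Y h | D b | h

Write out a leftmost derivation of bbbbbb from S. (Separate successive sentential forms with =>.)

S => Yb => Dbb => bDbb => bbDbb => bbbDbb => bbbbbb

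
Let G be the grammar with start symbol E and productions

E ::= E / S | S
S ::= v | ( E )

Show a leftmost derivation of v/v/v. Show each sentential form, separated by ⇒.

E⇒E/S⇒E/S/S⇒S/S/S⇒v/S/S⇒v/v/S⇒v/v/v

E ⇒ E/S   [E ::= E / S]
E/S ⇒ E/S/S   [E ::= E / S]
E/S/S ⇒ S/S/S   [E ::= S]
S/S/S ⇒ v/S/S   [S ::= v]
v/S/S ⇒ v/v/S   [S ::= v]
v/v/S ⇒ v/v/v   [S ::= v]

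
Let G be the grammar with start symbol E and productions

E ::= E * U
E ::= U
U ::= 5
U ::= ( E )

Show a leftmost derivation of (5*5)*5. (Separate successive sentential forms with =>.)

E => E*U   [E ::= E * U]
E*U => U*U   [E ::= U]
U*U => (E)*U   [U ::= ( E )]
(E)*U => (E*U)*U   [E ::= E * U]
(E*U)*U => (U*U)*U   [E ::= U]
(U*U)*U => (5*U)*U   [U ::= 5]
(5*U)*U => (5*5)*U   [U ::= 5]
(5*5)*U => (5*5)*5   [U ::= 5]

E => E*U => U*U => (E)*U => (E*U)*U => (U*U)*U => (5*U)*U => (5*5)*U => (5*5)*5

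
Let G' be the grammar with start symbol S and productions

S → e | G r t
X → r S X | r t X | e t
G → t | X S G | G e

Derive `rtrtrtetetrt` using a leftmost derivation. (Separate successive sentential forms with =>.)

S => Grt => XSGrt => rSXSGrt => rGrtXSGrt => rtrtXSGrt => rtrtrtXSGrt => rtrtrtetSGrt => rtrtrteteGrt => rtrtrtetetrt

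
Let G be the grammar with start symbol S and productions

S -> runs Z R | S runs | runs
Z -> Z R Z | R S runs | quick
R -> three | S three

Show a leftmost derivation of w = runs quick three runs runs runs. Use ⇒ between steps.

S ⇒ S runs ⇒ S runs runs ⇒ S runs runs runs ⇒ runs Z R runs runs runs ⇒ runs quick R runs runs runs ⇒ runs quick three runs runs runs

S ⇒ S runs   [S -> S runs]
S runs ⇒ S runs runs   [S -> S runs]
S runs runs ⇒ S runs runs runs   [S -> S runs]
S runs runs runs ⇒ runs Z R runs runs runs   [S -> runs Z R]
runs Z R runs runs runs ⇒ runs quick R runs runs runs   [Z -> quick]
runs quick R runs runs runs ⇒ runs quick three runs runs runs   [R -> three]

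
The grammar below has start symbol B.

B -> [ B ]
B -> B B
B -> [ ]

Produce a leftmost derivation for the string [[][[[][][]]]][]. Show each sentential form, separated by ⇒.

B⇒BB⇒[B]B⇒[BB]B⇒[[]B]B⇒[[][B]]B⇒[[][[B]]]B⇒[[][[BB]]]B⇒[[][[BBB]]]B⇒[[][[[]BB]]]B⇒[[][[[][]B]]]B⇒[[][[[][][]]]]B⇒[[][[[][][]]]][]

B ⇒ BB   [B -> B B]
BB ⇒ [B]B   [B -> [ B ]]
[B]B ⇒ [BB]B   [B -> B B]
[BB]B ⇒ [[]B]B   [B -> [ ]]
[[]B]B ⇒ [[][B]]B   [B -> [ B ]]
[[][B]]B ⇒ [[][[B]]]B   [B -> [ B ]]
[[][[B]]]B ⇒ [[][[BB]]]B   [B -> B B]
[[][[BB]]]B ⇒ [[][[BBB]]]B   [B -> B B]
[[][[BBB]]]B ⇒ [[][[[]BB]]]B   [B -> [ ]]
[[][[[]BB]]]B ⇒ [[][[[][]B]]]B   [B -> [ ]]
[[][[[][]B]]]B ⇒ [[][[[][][]]]]B   [B -> [ ]]
[[][[[][][]]]]B ⇒ [[][[[][][]]]][]   [B -> [ ]]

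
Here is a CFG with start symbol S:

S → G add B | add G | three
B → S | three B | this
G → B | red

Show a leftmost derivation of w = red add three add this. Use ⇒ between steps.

S ⇒ G add B ⇒ B add B ⇒ S add B ⇒ G add B add B ⇒ red add B add B ⇒ red add S add B ⇒ red add three add B ⇒ red add three add this

S ⇒ G add B   [S → G add B]
G add B ⇒ B add B   [G → B]
B add B ⇒ S add B   [B → S]
S add B ⇒ G add B add B   [S → G add B]
G add B add B ⇒ red add B add B   [G → red]
red add B add B ⇒ red add S add B   [B → S]
red add S add B ⇒ red add three add B   [S → three]
red add three add B ⇒ red add three add this   [B → this]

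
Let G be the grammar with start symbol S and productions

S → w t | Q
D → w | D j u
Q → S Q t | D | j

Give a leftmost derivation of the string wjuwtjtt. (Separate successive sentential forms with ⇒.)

S ⇒ Q   [S → Q]
Q ⇒ SQt   [Q → S Q t]
SQt ⇒ QQt   [S → Q]
QQt ⇒ DQt   [Q → D]
DQt ⇒ DjuQt   [D → D j u]
DjuQt ⇒ wjuQt   [D → w]
wjuQt ⇒ wjuSQtt   [Q → S Q t]
wjuSQtt ⇒ wjuwtQtt   [S → w t]
wjuwtQtt ⇒ wjuwtjtt   [Q → j]

S⇒Q⇒SQt⇒QQt⇒DQt⇒DjuQt⇒wjuQt⇒wjuSQtt⇒wjuwtQtt⇒wjuwtjtt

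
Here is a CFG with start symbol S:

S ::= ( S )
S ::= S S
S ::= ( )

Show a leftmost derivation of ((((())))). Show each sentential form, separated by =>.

S => (S)   [S ::= ( S )]
(S) => ((S))   [S ::= ( S )]
((S)) => (((S)))   [S ::= ( S )]
(((S))) => ((((S))))   [S ::= ( S )]
((((S)))) => ((((()))))   [S ::= ( )]

S => (S) => ((S)) => (((S))) => ((((S)))) => ((((()))))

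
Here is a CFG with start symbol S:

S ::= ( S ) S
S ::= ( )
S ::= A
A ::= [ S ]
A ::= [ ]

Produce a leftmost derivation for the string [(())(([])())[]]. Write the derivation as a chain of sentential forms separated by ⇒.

S ⇒ A ⇒ [S] ⇒ [(S)S] ⇒ [(())S] ⇒ [(())(S)S] ⇒ [(())((S)S)S] ⇒ [(())((A)S)S] ⇒ [(())(([])S)S] ⇒ [(())(([])())S] ⇒ [(())(([])())A] ⇒ [(())(([])())[]]

S ⇒ A   [S ::= A]
A ⇒ [S]   [A ::= [ S ]]
[S] ⇒ [(S)S]   [S ::= ( S ) S]
[(S)S] ⇒ [(())S]   [S ::= ( )]
[(())S] ⇒ [(())(S)S]   [S ::= ( S ) S]
[(())(S)S] ⇒ [(())((S)S)S]   [S ::= ( S ) S]
[(())((S)S)S] ⇒ [(())((A)S)S]   [S ::= A]
[(())((A)S)S] ⇒ [(())(([])S)S]   [A ::= [ ]]
[(())(([])S)S] ⇒ [(())(([])())S]   [S ::= ( )]
[(())(([])())S] ⇒ [(())(([])())A]   [S ::= A]
[(())(([])())A] ⇒ [(())(([])())[]]   [A ::= [ ]]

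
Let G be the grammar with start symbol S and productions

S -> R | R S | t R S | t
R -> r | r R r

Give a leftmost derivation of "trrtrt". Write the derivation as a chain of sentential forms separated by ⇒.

S ⇒ tRS ⇒ trS ⇒ trRS ⇒ trrS ⇒ trrtRS ⇒ trrtrS ⇒ trrtrt

S ⇒ tRS   [S -> t R S]
tRS ⇒ trS   [R -> r]
trS ⇒ trRS   [S -> R S]
trRS ⇒ trrS   [R -> r]
trrS ⇒ trrtRS   [S -> t R S]
trrtRS ⇒ trrtrS   [R -> r]
trrtrS ⇒ trrtrt   [S -> t]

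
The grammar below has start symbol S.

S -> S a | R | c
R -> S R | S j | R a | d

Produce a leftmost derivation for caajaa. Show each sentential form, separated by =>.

S => Sa => Saa => Raa => Sjaa => Sajaa => Saajaa => caajaa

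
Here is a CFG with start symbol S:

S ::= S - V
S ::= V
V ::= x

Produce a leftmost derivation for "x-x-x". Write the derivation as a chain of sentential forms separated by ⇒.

S⇒S-V⇒S-V-V⇒V-V-V⇒x-V-V⇒x-x-V⇒x-x-x

S ⇒ S-V   [S ::= S - V]
S-V ⇒ S-V-V   [S ::= S - V]
S-V-V ⇒ V-V-V   [S ::= V]
V-V-V ⇒ x-V-V   [V ::= x]
x-V-V ⇒ x-x-V   [V ::= x]
x-x-V ⇒ x-x-x   [V ::= x]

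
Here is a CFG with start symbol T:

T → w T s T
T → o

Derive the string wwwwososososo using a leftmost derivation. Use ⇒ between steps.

T ⇒ wTsT   [T → w T s T]
wTsT ⇒ wwTsTsT   [T → w T s T]
wwTsTsT ⇒ wwwTsTsTsT   [T → w T s T]
wwwTsTsTsT ⇒ wwwwTsTsTsTsT   [T → w T s T]
wwwwTsTsTsTsT ⇒ wwwwosTsTsTsT   [T → o]
wwwwosTsTsTsT ⇒ wwwwososTsTsT   [T → o]
wwwwososTsTsT ⇒ wwwwosososTsT   [T → o]
wwwwosososTsT ⇒ wwwwososososT   [T → o]
wwwwososososT ⇒ wwwwososososo   [T → o]

T ⇒ wTsT ⇒ wwTsTsT ⇒ wwwTsTsTsT ⇒ wwwwTsTsTsTsT ⇒ wwwwosTsTsTsT ⇒ wwwwososTsTsT ⇒ wwwwosososTsT ⇒ wwwwososososT ⇒ wwwwososososo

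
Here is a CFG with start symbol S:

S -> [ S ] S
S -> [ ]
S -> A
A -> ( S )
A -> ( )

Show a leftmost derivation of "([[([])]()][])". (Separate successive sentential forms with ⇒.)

S ⇒ A   [S -> A]
A ⇒ (S)   [A -> ( S )]
(S) ⇒ ([S]S)   [S -> [ S ] S]
([S]S) ⇒ ([[S]S]S)   [S -> [ S ] S]
([[S]S]S) ⇒ ([[A]S]S)   [S -> A]
([[A]S]S) ⇒ ([[(S)]S]S)   [A -> ( S )]
([[(S)]S]S) ⇒ ([[([])]S]S)   [S -> [ ]]
([[([])]S]S) ⇒ ([[([])]A]S)   [S -> A]
([[([])]A]S) ⇒ ([[([])]()]S)   [A -> ( )]
([[([])]()]S) ⇒ ([[([])]()][])   [S -> [ ]]

S ⇒ A ⇒ (S) ⇒ ([S]S) ⇒ ([[S]S]S) ⇒ ([[A]S]S) ⇒ ([[(S)]S]S) ⇒ ([[([])]S]S) ⇒ ([[([])]A]S) ⇒ ([[([])]()]S) ⇒ ([[([])]()][])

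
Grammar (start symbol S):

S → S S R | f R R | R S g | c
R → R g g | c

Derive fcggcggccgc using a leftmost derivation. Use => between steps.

S => SSR => fRRSR => fRggRSR => fcggRSR => fcggRggSR => fcggcggSR => fcggcggRSgR => fcggcggcSgR => fcggcggccgR => fcggcggccgc

S => SSR   [S → S S R]
SSR => fRRSR   [S → f R R]
fRRSR => fRggRSR   [R → R g g]
fRggRSR => fcggRSR   [R → c]
fcggRSR => fcggRggSR   [R → R g g]
fcggRggSR => fcggcggSR   [R → c]
fcggcggSR => fcggcggRSgR   [S → R S g]
fcggcggRSgR => fcggcggcSgR   [R → c]
fcggcggcSgR => fcggcggccgR   [S → c]
fcggcggccgR => fcggcggccgc   [R → c]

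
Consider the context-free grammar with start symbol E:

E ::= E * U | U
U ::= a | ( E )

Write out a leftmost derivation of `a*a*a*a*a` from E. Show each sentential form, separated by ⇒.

E ⇒ E*U   [E ::= E * U]
E*U ⇒ E*U*U   [E ::= E * U]
E*U*U ⇒ E*U*U*U   [E ::= E * U]
E*U*U*U ⇒ E*U*U*U*U   [E ::= E * U]
E*U*U*U*U ⇒ U*U*U*U*U   [E ::= U]
U*U*U*U*U ⇒ a*U*U*U*U   [U ::= a]
a*U*U*U*U ⇒ a*a*U*U*U   [U ::= a]
a*a*U*U*U ⇒ a*a*a*U*U   [U ::= a]
a*a*a*U*U ⇒ a*a*a*a*U   [U ::= a]
a*a*a*a*U ⇒ a*a*a*a*a   [U ::= a]

E ⇒ E*U ⇒ E*U*U ⇒ E*U*U*U ⇒ E*U*U*U*U ⇒ U*U*U*U*U ⇒ a*U*U*U*U ⇒ a*a*U*U*U ⇒ a*a*a*U*U ⇒ a*a*a*a*U ⇒ a*a*a*a*a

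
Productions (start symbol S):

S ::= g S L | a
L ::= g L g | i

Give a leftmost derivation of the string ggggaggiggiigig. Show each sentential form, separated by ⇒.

S⇒gSL⇒ggSLL⇒gggSLLL⇒ggggSLLLL⇒ggggaLLLL⇒ggggagLgLLL⇒ggggaggLggLLL⇒ggggaggiggLLL⇒ggggaggiggiLL⇒ggggaggiggiiL⇒ggggaggiggiigLg⇒ggggaggiggiigig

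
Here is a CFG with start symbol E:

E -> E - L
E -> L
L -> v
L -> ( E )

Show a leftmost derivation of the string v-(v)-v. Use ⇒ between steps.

E ⇒ E-L   [E -> E - L]
E-L ⇒ E-L-L   [E -> E - L]
E-L-L ⇒ L-L-L   [E -> L]
L-L-L ⇒ v-L-L   [L -> v]
v-L-L ⇒ v-(E)-L   [L -> ( E )]
v-(E)-L ⇒ v-(L)-L   [E -> L]
v-(L)-L ⇒ v-(v)-L   [L -> v]
v-(v)-L ⇒ v-(v)-v   [L -> v]

E⇒E-L⇒E-L-L⇒L-L-L⇒v-L-L⇒v-(E)-L⇒v-(L)-L⇒v-(v)-L⇒v-(v)-v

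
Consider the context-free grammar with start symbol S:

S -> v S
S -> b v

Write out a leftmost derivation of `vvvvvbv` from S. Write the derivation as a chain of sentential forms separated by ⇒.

S ⇒ vS ⇒ vvS ⇒ vvvS ⇒ vvvvS ⇒ vvvvvS ⇒ vvvvvbv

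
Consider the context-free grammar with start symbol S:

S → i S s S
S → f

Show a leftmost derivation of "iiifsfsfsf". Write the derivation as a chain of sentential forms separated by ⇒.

S ⇒ iSsS ⇒ iiSsSsS ⇒ iiiSsSsSsS ⇒ iiifsSsSsS ⇒ iiifsfsSsS ⇒ iiifsfsfsS ⇒ iiifsfsfsf

S ⇒ iSsS   [S → i S s S]
iSsS ⇒ iiSsSsS   [S → i S s S]
iiSsSsS ⇒ iiiSsSsSsS   [S → i S s S]
iiiSsSsSsS ⇒ iiifsSsSsS   [S → f]
iiifsSsSsS ⇒ iiifsfsSsS   [S → f]
iiifsfsSsS ⇒ iiifsfsfsS   [S → f]
iiifsfsfsS ⇒ iiifsfsfsf   [S → f]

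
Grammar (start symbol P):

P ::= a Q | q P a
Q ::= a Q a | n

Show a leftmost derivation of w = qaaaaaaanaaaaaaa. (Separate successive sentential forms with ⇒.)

P ⇒ qPa   [P ::= q P a]
qPa ⇒ qaQa   [P ::= a Q]
qaQa ⇒ qaaQaa   [Q ::= a Q a]
qaaQaa ⇒ qaaaQaaa   [Q ::= a Q a]
qaaaQaaa ⇒ qaaaaQaaaa   [Q ::= a Q a]
qaaaaQaaaa ⇒ qaaaaaQaaaaa   [Q ::= a Q a]
qaaaaaQaaaaa ⇒ qaaaaaaQaaaaaa   [Q ::= a Q a]
qaaaaaaQaaaaaa ⇒ qaaaaaaaQaaaaaaa   [Q ::= a Q a]
qaaaaaaaQaaaaaaa ⇒ qaaaaaaanaaaaaaa   [Q ::= n]

P ⇒ qPa ⇒ qaQa ⇒ qaaQaa ⇒ qaaaQaaa ⇒ qaaaaQaaaa ⇒ qaaaaaQaaaaa ⇒ qaaaaaaQaaaaaa ⇒ qaaaaaaaQaaaaaaa ⇒ qaaaaaaanaaaaaaa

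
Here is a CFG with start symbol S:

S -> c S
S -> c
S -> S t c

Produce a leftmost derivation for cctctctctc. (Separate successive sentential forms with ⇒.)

S ⇒ Stc ⇒ Stctc ⇒ Stctctc ⇒ Stctctctc ⇒ cStctctctc ⇒ cctctctctc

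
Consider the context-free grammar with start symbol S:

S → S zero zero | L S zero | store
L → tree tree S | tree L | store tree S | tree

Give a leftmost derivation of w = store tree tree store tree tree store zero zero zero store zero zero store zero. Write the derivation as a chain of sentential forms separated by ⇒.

S ⇒ L S zero   [S → L S zero]
L S zero ⇒ store tree S S zero   [L → store tree S]
store tree S S zero ⇒ store tree L S zero S zero   [S → L S zero]
store tree L S zero S zero ⇒ store tree tree S zero S zero   [L → tree]
store tree tree S zero S zero ⇒ store tree tree L S zero zero S zero   [S → L S zero]
store tree tree L S zero zero S zero ⇒ store tree tree store tree S S zero zero S zero   [L → store tree S]
store tree tree store tree S S zero zero S zero ⇒ store tree tree store tree S zero zero S zero zero S zero   [S → S zero zero]
store tree tree store tree S zero zero S zero zero S zero ⇒ store tree tree store tree L S zero zero zero S zero zero S zero   [S → L S zero]
store tree tree store tree L S zero zero zero S zero zero S zero ⇒ store tree tree store tree tree S zero zero zero S zero zero S zero   [L → tree]
store tree tree store tree tree S zero zero zero S zero zero S zero ⇒ store tree tree store tree tree store zero zero zero S zero zero S zero   [S → store]
store tree tree store tree tree store zero zero zero S zero zero S zero ⇒ store tree tree store tree tree store zero zero zero store zero zero S zero   [S → store]
store tree tree store tree tree store zero zero zero store zero zero S zero ⇒ store tree tree store tree tree store zero zero zero store zero zero store zero   [S → store]

S ⇒ L S zero ⇒ store tree S S zero ⇒ store tree L S zero S zero ⇒ store tree tree S zero S zero ⇒ store tree tree L S zero zero S zero ⇒ store tree tree store tree S S zero zero S zero ⇒ store tree tree store tree S zero zero S zero zero S zero ⇒ store tree tree store tree L S zero zero zero S zero zero S zero ⇒ store tree tree store tree tree S zero zero zero S zero zero S zero ⇒ store tree tree store tree tree store zero zero zero S zero zero S zero ⇒ store tree tree store tree tree store zero zero zero store zero zero S zero ⇒ store tree tree store tree tree store zero zero zero store zero zero store zero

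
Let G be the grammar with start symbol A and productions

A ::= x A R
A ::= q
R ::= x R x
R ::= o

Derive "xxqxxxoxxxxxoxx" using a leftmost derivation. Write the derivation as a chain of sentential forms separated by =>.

A => xAR   [A ::= x A R]
xAR => xxARR   [A ::= x A R]
xxARR => xxqRR   [A ::= q]
xxqRR => xxqxRxR   [R ::= x R x]
xxqxRxR => xxqxxRxxR   [R ::= x R x]
xxqxxRxxR => xxqxxxRxxxR   [R ::= x R x]
xxqxxxRxxxR => xxqxxxoxxxR   [R ::= o]
xxqxxxoxxxR => xxqxxxoxxxxRx   [R ::= x R x]
xxqxxxoxxxxRx => xxqxxxoxxxxxRxx   [R ::= x R x]
xxqxxxoxxxxxRxx => xxqxxxoxxxxxoxx   [R ::= o]

A=>xAR=>xxARR=>xxqRR=>xxqxRxR=>xxqxxRxxR=>xxqxxxRxxxR=>xxqxxxoxxxR=>xxqxxxoxxxxRx=>xxqxxxoxxxxxRxx=>xxqxxxoxxxxxoxx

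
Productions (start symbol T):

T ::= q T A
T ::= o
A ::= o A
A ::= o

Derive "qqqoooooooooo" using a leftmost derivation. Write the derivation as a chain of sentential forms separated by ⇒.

T ⇒ qTA   [T ::= q T A]
qTA ⇒ qqTAA   [T ::= q T A]
qqTAA ⇒ qqqTAAA   [T ::= q T A]
qqqTAAA ⇒ qqqoAAA   [T ::= o]
qqqoAAA ⇒ qqqooAAA   [A ::= o A]
qqqooAAA ⇒ qqqoooAAA   [A ::= o A]
qqqoooAAA ⇒ qqqooooAAA   [A ::= o A]
qqqooooAAA ⇒ qqqoooooAA   [A ::= o]
qqqoooooAA ⇒ qqqooooooAA   [A ::= o A]
qqqooooooAA ⇒ qqqoooooooAA   [A ::= o A]
qqqoooooooAA ⇒ qqqooooooooAA   [A ::= o A]
qqqooooooooAA ⇒ qqqoooooooooA   [A ::= o]
qqqoooooooooA ⇒ qqqoooooooooo   [A ::= o]

T ⇒ qTA ⇒ qqTAA ⇒ qqqTAAA ⇒ qqqoAAA ⇒ qqqooAAA ⇒ qqqoooAAA ⇒ qqqooooAAA ⇒ qqqoooooAA ⇒ qqqooooooAA ⇒ qqqoooooooAA ⇒ qqqooooooooAA ⇒ qqqoooooooooA ⇒ qqqoooooooooo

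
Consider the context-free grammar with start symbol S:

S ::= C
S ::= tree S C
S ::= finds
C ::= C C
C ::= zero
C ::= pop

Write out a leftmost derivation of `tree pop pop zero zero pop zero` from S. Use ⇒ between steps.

S ⇒ tree S C   [S ::= tree S C]
tree S C ⇒ tree C C   [S ::= C]
tree C C ⇒ tree pop C   [C ::= pop]
tree pop C ⇒ tree pop C C   [C ::= C C]
tree pop C C ⇒ tree pop C C C   [C ::= C C]
tree pop C C C ⇒ tree pop C C C C   [C ::= C C]
tree pop C C C C ⇒ tree pop pop C C C   [C ::= pop]
tree pop pop C C C ⇒ tree pop pop C C C C   [C ::= C C]
tree pop pop C C C C ⇒ tree pop pop zero C C C   [C ::= zero]
tree pop pop zero C C C ⇒ tree pop pop zero zero C C   [C ::= zero]
tree pop pop zero zero C C ⇒ tree pop pop zero zero pop C   [C ::= pop]
tree pop pop zero zero pop C ⇒ tree pop pop zero zero pop zero   [C ::= zero]

S ⇒ tree S C ⇒ tree C C ⇒ tree pop C ⇒ tree pop C C ⇒ tree pop C C C ⇒ tree pop C C C C ⇒ tree pop pop C C C ⇒ tree pop pop C C C C ⇒ tree pop pop zero C C C ⇒ tree pop pop zero zero C C ⇒ tree pop pop zero zero pop C ⇒ tree pop pop zero zero pop zero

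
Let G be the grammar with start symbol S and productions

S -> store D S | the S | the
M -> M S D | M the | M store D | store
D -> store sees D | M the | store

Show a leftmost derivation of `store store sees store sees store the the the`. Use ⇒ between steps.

S ⇒ store D S ⇒ store store sees D S ⇒ store store sees store sees D S ⇒ store store sees store sees store S ⇒ store store sees store sees store the S ⇒ store store sees store sees store the the S ⇒ store store sees store sees store the the the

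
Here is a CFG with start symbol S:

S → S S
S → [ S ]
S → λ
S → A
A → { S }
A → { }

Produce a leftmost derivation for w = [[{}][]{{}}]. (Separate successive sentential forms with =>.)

S => SS   [S → S S]
SS => [S]S   [S → [ S ]]
[S]S => [SS]S   [S → S S]
[SS]S => [[S]S]S   [S → [ S ]]
[[S]S]S => [[A]S]S   [S → A]
[[A]S]S => [[{}]S]S   [A → { }]
[[{}]S]S => [[{}]SS]S   [S → S S]
[[{}]SS]S => [[{}][S]S]S   [S → [ S ]]
[[{}][S]S]S => [[{}][]S]S   [S → λ]
[[{}][]S]S => [[{}][]A]S   [S → A]
[[{}][]A]S => [[{}][]{S}]S   [A → { S }]
[[{}][]{S}]S => [[{}][]{A}]S   [S → A]
[[{}][]{A}]S => [[{}][]{{}}]S   [A → { }]
[[{}][]{{}}]S => [[{}][]{{}}]   [S → λ]

S=>SS=>[S]S=>[SS]S=>[[S]S]S=>[[A]S]S=>[[{}]S]S=>[[{}]SS]S=>[[{}][S]S]S=>[[{}][]S]S=>[[{}][]A]S=>[[{}][]{S}]S=>[[{}][]{A}]S=>[[{}][]{{}}]S=>[[{}][]{{}}]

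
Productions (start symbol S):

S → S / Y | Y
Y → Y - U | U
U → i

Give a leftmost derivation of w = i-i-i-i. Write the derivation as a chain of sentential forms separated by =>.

S => Y => Y-U => Y-U-U => Y-U-U-U => U-U-U-U => i-U-U-U => i-i-U-U => i-i-i-U => i-i-i-i

S => Y   [S → Y]
Y => Y-U   [Y → Y - U]
Y-U => Y-U-U   [Y → Y - U]
Y-U-U => Y-U-U-U   [Y → Y - U]
Y-U-U-U => U-U-U-U   [Y → U]
U-U-U-U => i-U-U-U   [U → i]
i-U-U-U => i-i-U-U   [U → i]
i-i-U-U => i-i-i-U   [U → i]
i-i-i-U => i-i-i-i   [U → i]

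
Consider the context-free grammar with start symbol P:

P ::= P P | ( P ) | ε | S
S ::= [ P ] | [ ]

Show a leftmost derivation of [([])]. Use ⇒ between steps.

P ⇒ S ⇒ [P] ⇒ [(P)] ⇒ [(S)] ⇒ [([P])] ⇒ [([])]

P ⇒ S   [P ::= S]
S ⇒ [P]   [S ::= [ P ]]
[P] ⇒ [(P)]   [P ::= ( P )]
[(P)] ⇒ [(S)]   [P ::= S]
[(S)] ⇒ [([P])]   [S ::= [ P ]]
[([P])] ⇒ [([])]   [P ::= ε]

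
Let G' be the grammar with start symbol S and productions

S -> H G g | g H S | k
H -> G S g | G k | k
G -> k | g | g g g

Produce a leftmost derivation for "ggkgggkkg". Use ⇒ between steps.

S ⇒ gHS   [S -> g H S]
gHS ⇒ gGkS   [H -> G k]
gGkS ⇒ ggkS   [G -> g]
ggkS ⇒ ggkHGg   [S -> H G g]
ggkHGg ⇒ ggkGkGg   [H -> G k]
ggkGkGg ⇒ ggkgggkGg   [G -> g g g]
ggkgggkGg ⇒ ggkgggkkg   [G -> k]

S ⇒ gHS ⇒ gGkS ⇒ ggkS ⇒ ggkHGg ⇒ ggkGkGg ⇒ ggkgggkGg ⇒ ggkgggkkg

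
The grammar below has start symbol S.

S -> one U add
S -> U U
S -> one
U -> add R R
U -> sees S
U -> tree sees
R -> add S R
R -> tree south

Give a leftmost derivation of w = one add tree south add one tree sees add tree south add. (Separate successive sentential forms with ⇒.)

S ⇒ one U add ⇒ one add R R add ⇒ one add tree south R add ⇒ one add tree south add S R add ⇒ one add tree south add one U add R add ⇒ one add tree south add one tree sees add R add ⇒ one add tree south add one tree sees add tree south add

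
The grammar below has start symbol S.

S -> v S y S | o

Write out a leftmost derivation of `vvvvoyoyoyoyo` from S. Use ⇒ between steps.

S ⇒ vSyS   [S -> v S y S]
vSyS ⇒ vvSySyS   [S -> v S y S]
vvSySyS ⇒ vvvSySySyS   [S -> v S y S]
vvvSySySyS ⇒ vvvvSySySySyS   [S -> v S y S]
vvvvSySySySyS ⇒ vvvvoySySySyS   [S -> o]
vvvvoySySySyS ⇒ vvvvoyoySySyS   [S -> o]
vvvvoyoySySyS ⇒ vvvvoyoyoySyS   [S -> o]
vvvvoyoyoySyS ⇒ vvvvoyoyoyoyS   [S -> o]
vvvvoyoyoyoyS ⇒ vvvvoyoyoyoyo   [S -> o]

S⇒vSyS⇒vvSySyS⇒vvvSySySyS⇒vvvvSySySySyS⇒vvvvoySySySyS⇒vvvvoyoySySyS⇒vvvvoyoyoySyS⇒vvvvoyoyoyoyS⇒vvvvoyoyoyoyo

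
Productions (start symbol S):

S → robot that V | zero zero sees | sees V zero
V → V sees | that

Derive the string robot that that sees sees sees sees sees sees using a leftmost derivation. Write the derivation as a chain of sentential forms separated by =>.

S => robot that V => robot that V sees => robot that V sees sees => robot that V sees sees sees => robot that V sees sees sees sees => robot that V sees sees sees sees sees => robot that V sees sees sees sees sees sees => robot that that sees sees sees sees sees sees

S => robot that V   [S → robot that V]
robot that V => robot that V sees   [V → V sees]
robot that V sees => robot that V sees sees   [V → V sees]
robot that V sees sees => robot that V sees sees sees   [V → V sees]
robot that V sees sees sees => robot that V sees sees sees sees   [V → V sees]
robot that V sees sees sees sees => robot that V sees sees sees sees sees   [V → V sees]
robot that V sees sees sees sees sees => robot that V sees sees sees sees sees sees   [V → V sees]
robot that V sees sees sees sees sees sees => robot that that sees sees sees sees sees sees   [V → that]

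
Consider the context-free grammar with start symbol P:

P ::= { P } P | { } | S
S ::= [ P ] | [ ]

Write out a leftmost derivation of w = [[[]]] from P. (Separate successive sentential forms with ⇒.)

P ⇒ S   [P ::= S]
S ⇒ [P]   [S ::= [ P ]]
[P] ⇒ [S]   [P ::= S]
[S] ⇒ [[P]]   [S ::= [ P ]]
[[P]] ⇒ [[S]]   [P ::= S]
[[S]] ⇒ [[[]]]   [S ::= [ ]]

P⇒S⇒[P]⇒[S]⇒[[P]]⇒[[S]]⇒[[[]]]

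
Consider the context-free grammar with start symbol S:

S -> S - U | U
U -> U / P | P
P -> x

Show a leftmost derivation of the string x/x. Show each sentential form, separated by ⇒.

S ⇒ U ⇒ U/P ⇒ P/P ⇒ x/P ⇒ x/x

S ⇒ U   [S -> U]
U ⇒ U/P   [U -> U / P]
U/P ⇒ P/P   [U -> P]
P/P ⇒ x/P   [P -> x]
x/P ⇒ x/x   [P -> x]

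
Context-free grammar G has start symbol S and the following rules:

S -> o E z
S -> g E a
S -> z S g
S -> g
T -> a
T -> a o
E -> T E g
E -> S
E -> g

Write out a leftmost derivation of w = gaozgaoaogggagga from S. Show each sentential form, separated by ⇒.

S ⇒ gEa   [S -> g E a]
gEa ⇒ gTEga   [E -> T E g]
gTEga ⇒ gaoEga   [T -> a o]
gaoEga ⇒ gaoSga   [E -> S]
gaoSga ⇒ gaozSgga   [S -> z S g]
gaozSgga ⇒ gaozgEagga   [S -> g E a]
gaozgEagga ⇒ gaozgTEgagga   [E -> T E g]
gaozgTEgagga ⇒ gaozgaoEgagga   [T -> a o]
gaozgaoEgagga ⇒ gaozgaoTEggagga   [E -> T E g]
gaozgaoTEggagga ⇒ gaozgaoaoEggagga   [T -> a o]
gaozgaoaoEggagga ⇒ gaozgaoaogggagga   [E -> g]

S⇒gEa⇒gTEga⇒gaoEga⇒gaoSga⇒gaozSgga⇒gaozgEagga⇒gaozgTEgagga⇒gaozgaoEgagga⇒gaozgaoTEggagga⇒gaozgaoaoEggagga⇒gaozgaoaogggagga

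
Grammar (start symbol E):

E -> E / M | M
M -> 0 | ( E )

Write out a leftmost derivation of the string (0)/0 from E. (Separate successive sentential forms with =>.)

E => E/M => M/M => (E)/M => (M)/M => (0)/M => (0)/0

E => E/M   [E -> E / M]
E/M => M/M   [E -> M]
M/M => (E)/M   [M -> ( E )]
(E)/M => (M)/M   [E -> M]
(M)/M => (0)/M   [M -> 0]
(0)/M => (0)/0   [M -> 0]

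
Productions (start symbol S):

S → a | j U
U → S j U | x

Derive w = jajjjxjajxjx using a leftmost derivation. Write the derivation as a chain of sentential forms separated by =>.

S=>jU=>jSjU=>jajU=>jajSjU=>jajjUjU=>jajjSjUjU=>jajjjUjUjU=>jajjjxjUjU=>jajjjxjSjUjU=>jajjjxjajUjU=>jajjjxjajxjU=>jajjjxjajxjx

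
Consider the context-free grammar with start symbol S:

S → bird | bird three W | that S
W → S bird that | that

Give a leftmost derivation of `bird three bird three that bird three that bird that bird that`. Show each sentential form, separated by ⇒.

S ⇒ bird three W ⇒ bird three S bird that ⇒ bird three bird three W bird that ⇒ bird three bird three S bird that bird that ⇒ bird three bird three that S bird that bird that ⇒ bird three bird three that bird three W bird that bird that ⇒ bird three bird three that bird three that bird that bird that

S ⇒ bird three W   [S → bird three W]
bird three W ⇒ bird three S bird that   [W → S bird that]
bird three S bird that ⇒ bird three bird three W bird that   [S → bird three W]
bird three bird three W bird that ⇒ bird three bird three S bird that bird that   [W → S bird that]
bird three bird three S bird that bird that ⇒ bird three bird three that S bird that bird that   [S → that S]
bird three bird three that S bird that bird that ⇒ bird three bird three that bird three W bird that bird that   [S → bird three W]
bird three bird three that bird three W bird that bird that ⇒ bird three bird three that bird three that bird that bird that   [W → that]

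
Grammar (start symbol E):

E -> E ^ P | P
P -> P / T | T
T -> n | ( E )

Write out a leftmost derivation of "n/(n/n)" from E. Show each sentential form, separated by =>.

E => P   [E -> P]
P => P/T   [P -> P / T]
P/T => T/T   [P -> T]
T/T => n/T   [T -> n]
n/T => n/(E)   [T -> ( E )]
n/(E) => n/(P)   [E -> P]
n/(P) => n/(P/T)   [P -> P / T]
n/(P/T) => n/(T/T)   [P -> T]
n/(T/T) => n/(n/T)   [T -> n]
n/(n/T) => n/(n/n)   [T -> n]

E => P => P/T => T/T => n/T => n/(E) => n/(P) => n/(P/T) => n/(T/T) => n/(n/T) => n/(n/n)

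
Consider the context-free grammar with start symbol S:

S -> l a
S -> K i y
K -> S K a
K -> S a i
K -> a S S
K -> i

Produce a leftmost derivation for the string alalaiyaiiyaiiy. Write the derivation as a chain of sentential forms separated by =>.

S => Kiy   [S -> K i y]
Kiy => Saiiy   [K -> S a i]
Saiiy => Kiyaiiy   [S -> K i y]
Kiyaiiy => Saiiyaiiy   [K -> S a i]
Saiiyaiiy => Kiyaiiyaiiy   [S -> K i y]
Kiyaiiyaiiy => aSSiyaiiyaiiy   [K -> a S S]
aSSiyaiiyaiiy => alaSiyaiiyaiiy   [S -> l a]
alaSiyaiiyaiiy => alalaiyaiiyaiiy   [S -> l a]

S => Kiy => Saiiy => Kiyaiiy => Saiiyaiiy => Kiyaiiyaiiy => aSSiyaiiyaiiy => alaSiyaiiyaiiy => alalaiyaiiyaiiy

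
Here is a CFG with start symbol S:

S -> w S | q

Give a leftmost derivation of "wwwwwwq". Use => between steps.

S => wS   [S -> w S]
wS => wwS   [S -> w S]
wwS => wwwS   [S -> w S]
wwwS => wwwwS   [S -> w S]
wwwwS => wwwwwS   [S -> w S]
wwwwwS => wwwwwwS   [S -> w S]
wwwwwwS => wwwwwwq   [S -> q]

S => wS => wwS => wwwS => wwwwS => wwwwwS => wwwwwwS => wwwwwwq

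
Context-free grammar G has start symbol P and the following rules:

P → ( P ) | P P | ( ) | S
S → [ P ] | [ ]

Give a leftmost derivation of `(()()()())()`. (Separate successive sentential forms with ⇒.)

P⇒PP⇒(P)P⇒(PP)P⇒(PPP)P⇒(PPPP)P⇒(()PPP)P⇒(()()PP)P⇒(()()()P)P⇒(()()()())P⇒(()()()())()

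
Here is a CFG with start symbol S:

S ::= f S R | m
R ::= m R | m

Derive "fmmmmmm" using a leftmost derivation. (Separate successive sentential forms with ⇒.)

S ⇒ fSR ⇒ fmR ⇒ fmmR ⇒ fmmmR ⇒ fmmmmR ⇒ fmmmmmR ⇒ fmmmmmm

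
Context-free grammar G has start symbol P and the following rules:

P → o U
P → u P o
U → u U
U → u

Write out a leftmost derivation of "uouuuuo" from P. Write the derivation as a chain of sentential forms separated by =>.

P => uPo   [P → u P o]
uPo => uoUo   [P → o U]
uoUo => uouUo   [U → u U]
uouUo => uouuUo   [U → u U]
uouuUo => uouuuUo   [U → u U]
uouuuUo => uouuuuo   [U → u]

P => uPo => uoUo => uouUo => uouuUo => uouuuUo => uouuuuo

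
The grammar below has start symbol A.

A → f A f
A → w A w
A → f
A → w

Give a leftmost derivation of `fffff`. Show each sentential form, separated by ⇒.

A ⇒ fAf   [A → f A f]
fAf ⇒ ffAff   [A → f A f]
ffAff ⇒ fffff   [A → f]

A ⇒ fAf ⇒ ffAff ⇒ fffff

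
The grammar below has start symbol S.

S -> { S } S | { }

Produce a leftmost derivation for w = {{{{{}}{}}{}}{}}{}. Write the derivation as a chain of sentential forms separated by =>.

S => {S}S => {{S}S}S => {{{S}S}S}S => {{{{S}S}S}S}S => {{{{{}}S}S}S}S => {{{{{}}{}}S}S}S => {{{{{}}{}}{}}S}S => {{{{{}}{}}{}}{}}S => {{{{{}}{}}{}}{}}{}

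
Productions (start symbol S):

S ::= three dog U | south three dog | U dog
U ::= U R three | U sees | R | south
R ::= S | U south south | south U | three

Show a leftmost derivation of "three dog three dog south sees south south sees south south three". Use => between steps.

S => three dog U   [S ::= three dog U]
three dog U => three dog U R three   [U ::= U R three]
three dog U R three => three dog R R three   [U ::= R]
three dog R R three => three dog S R three   [R ::= S]
three dog S R three => three dog three dog U R three   [S ::= three dog U]
three dog three dog U R three => three dog three dog U sees R three   [U ::= U sees]
three dog three dog U sees R three => three dog three dog R sees R three   [U ::= R]
three dog three dog R sees R three => three dog three dog U south south sees R three   [R ::= U south south]
three dog three dog U south south sees R three => three dog three dog U sees south south sees R three   [U ::= U sees]
three dog three dog U sees south south sees R three => three dog three dog south sees south south sees R three   [U ::= south]
three dog three dog south sees south south sees R three => three dog three dog south sees south south sees south U three   [R ::= south U]
three dog three dog south sees south south sees south U three => three dog three dog south sees south south sees south south three   [U ::= south]

S => three dog U => three dog U R three => three dog R R three => three dog S R three => three dog three dog U R three => three dog three dog U sees R three => three dog three dog R sees R three => three dog three dog U south south sees R three => three dog three dog U sees south south sees R three => three dog three dog south sees south south sees R three => three dog three dog south sees south south sees south U three => three dog three dog south sees south south sees south south three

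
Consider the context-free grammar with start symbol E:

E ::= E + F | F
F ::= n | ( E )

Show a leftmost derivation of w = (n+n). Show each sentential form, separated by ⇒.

E ⇒ F ⇒ (E) ⇒ (E+F) ⇒ (F+F) ⇒ (n+F) ⇒ (n+n)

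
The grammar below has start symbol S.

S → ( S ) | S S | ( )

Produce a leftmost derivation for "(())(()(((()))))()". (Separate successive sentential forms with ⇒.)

S⇒SS⇒(S)S⇒(())S⇒(())SS⇒(())(S)S⇒(())(SS)S⇒(())(()S)S⇒(())(()(S))S⇒(())(()((S)))S⇒(())(()(((S))))S⇒(())(()(((()))))S⇒(())(()(((()))))()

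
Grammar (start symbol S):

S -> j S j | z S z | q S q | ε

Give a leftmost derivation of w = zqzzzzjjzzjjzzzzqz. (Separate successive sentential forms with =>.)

S => zSz => zqSqz => zqzSzqz => zqzzSzzqz => zqzzzSzzzqz => zqzzzzSzzzzqz => zqzzzzjSjzzzzqz => zqzzzzjjSjjzzzzqz => zqzzzzjjzSzjjzzzzqz => zqzzzzjjzzjjzzzzqz

S => zSz   [S -> z S z]
zSz => zqSqz   [S -> q S q]
zqSqz => zqzSzqz   [S -> z S z]
zqzSzqz => zqzzSzzqz   [S -> z S z]
zqzzSzzqz => zqzzzSzzzqz   [S -> z S z]
zqzzzSzzzqz => zqzzzzSzzzzqz   [S -> z S z]
zqzzzzSzzzzqz => zqzzzzjSjzzzzqz   [S -> j S j]
zqzzzzjSjzzzzqz => zqzzzzjjSjjzzzzqz   [S -> j S j]
zqzzzzjjSjjzzzzqz => zqzzzzjjzSzjjzzzzqz   [S -> z S z]
zqzzzzjjzSzjjzzzzqz => zqzzzzjjzzjjzzzzqz   [S -> ε]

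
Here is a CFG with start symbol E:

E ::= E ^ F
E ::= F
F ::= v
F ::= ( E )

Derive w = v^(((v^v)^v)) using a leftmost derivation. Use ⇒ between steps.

E ⇒ E^F ⇒ F^F ⇒ v^F ⇒ v^(E) ⇒ v^(F) ⇒ v^((E)) ⇒ v^((E^F)) ⇒ v^((F^F)) ⇒ v^(((E)^F)) ⇒ v^(((E^F)^F)) ⇒ v^(((F^F)^F)) ⇒ v^(((v^F)^F)) ⇒ v^(((v^v)^F)) ⇒ v^(((v^v)^v))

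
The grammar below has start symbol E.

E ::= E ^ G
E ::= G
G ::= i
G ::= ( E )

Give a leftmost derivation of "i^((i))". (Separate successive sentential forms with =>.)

E => E^G => G^G => i^G => i^(E) => i^(G) => i^((E)) => i^((G)) => i^((i))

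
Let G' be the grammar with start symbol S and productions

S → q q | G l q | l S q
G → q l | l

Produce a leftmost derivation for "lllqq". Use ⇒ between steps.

S ⇒ lSq   [S → l S q]
lSq ⇒ lGlqq   [S → G l q]
lGlqq ⇒ lllqq   [G → l]

S ⇒ lSq ⇒ lGlqq ⇒ lllqq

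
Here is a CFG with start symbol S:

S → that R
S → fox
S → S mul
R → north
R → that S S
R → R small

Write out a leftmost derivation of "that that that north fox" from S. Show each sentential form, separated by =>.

S => that R   [S → that R]
that R => that that S S   [R → that S S]
that that S S => that that that R S   [S → that R]
that that that R S => that that that north S   [R → north]
that that that north S => that that that north fox   [S → fox]

S => that R => that that S S => that that that R S => that that that north S => that that that north fox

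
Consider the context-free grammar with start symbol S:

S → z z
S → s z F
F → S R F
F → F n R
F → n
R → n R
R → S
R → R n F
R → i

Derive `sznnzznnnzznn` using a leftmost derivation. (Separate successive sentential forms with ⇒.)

S ⇒ szF   [S → s z F]
szF ⇒ szFnR   [F → F n R]
szFnR ⇒ szFnRnR   [F → F n R]
szFnRnR ⇒ sznnRnR   [F → n]
sznnRnR ⇒ sznnSnR   [R → S]
sznnSnR ⇒ sznnzznR   [S → z z]
sznnzznR ⇒ sznnzznRnF   [R → R n F]
sznnzznRnF ⇒ sznnzznnRnF   [R → n R]
sznnzznnRnF ⇒ sznnzznnnRnF   [R → n R]
sznnzznnnRnF ⇒ sznnzznnnSnF   [R → S]
sznnzznnnSnF ⇒ sznnzznnnzznF   [S → z z]
sznnzznnnzznF ⇒ sznnzznnnzznn   [F → n]

S ⇒ szF ⇒ szFnR ⇒ szFnRnR ⇒ sznnRnR ⇒ sznnSnR ⇒ sznnzznR ⇒ sznnzznRnF ⇒ sznnzznnRnF ⇒ sznnzznnnRnF ⇒ sznnzznnnSnF ⇒ sznnzznnnzznF ⇒ sznnzznnnzznn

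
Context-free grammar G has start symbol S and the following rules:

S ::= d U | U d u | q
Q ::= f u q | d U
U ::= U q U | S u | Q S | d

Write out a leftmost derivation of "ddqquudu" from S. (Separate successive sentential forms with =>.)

S => Udu => Sudu => dUudu => dUqUudu => ddqUudu => ddqSuudu => ddqquudu

S => Udu   [S ::= U d u]
Udu => Sudu   [U ::= S u]
Sudu => dUudu   [S ::= d U]
dUudu => dUqUudu   [U ::= U q U]
dUqUudu => ddqUudu   [U ::= d]
ddqUudu => ddqSuudu   [U ::= S u]
ddqSuudu => ddqquudu   [S ::= q]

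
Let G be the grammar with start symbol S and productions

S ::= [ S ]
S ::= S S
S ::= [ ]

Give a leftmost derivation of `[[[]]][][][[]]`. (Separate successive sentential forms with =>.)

S => SS   [S ::= S S]
SS => SSS   [S ::= S S]
SSS => SSSS   [S ::= S S]
SSSS => [S]SSS   [S ::= [ S ]]
[S]SSS => [[S]]SSS   [S ::= [ S ]]
[[S]]SSS => [[[]]]SSS   [S ::= [ ]]
[[[]]]SSS => [[[]]][]SS   [S ::= [ ]]
[[[]]][]SS => [[[]]][][]S   [S ::= [ ]]
[[[]]][][]S => [[[]]][][][S]   [S ::= [ S ]]
[[[]]][][][S] => [[[]]][][][[]]   [S ::= [ ]]

S => SS => SSS => SSSS => [S]SSS => [[S]]SSS => [[[]]]SSS => [[[]]][]SS => [[[]]][][]S => [[[]]][][][S] => [[[]]][][][[]]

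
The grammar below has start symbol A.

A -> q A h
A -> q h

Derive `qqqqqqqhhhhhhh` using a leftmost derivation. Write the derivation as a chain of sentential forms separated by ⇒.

A ⇒ qAh ⇒ qqAhh ⇒ qqqAhhh ⇒ qqqqAhhhh ⇒ qqqqqAhhhhh ⇒ qqqqqqAhhhhhh ⇒ qqqqqqqhhhhhhh

A ⇒ qAh   [A -> q A h]
qAh ⇒ qqAhh   [A -> q A h]
qqAhh ⇒ qqqAhhh   [A -> q A h]
qqqAhhh ⇒ qqqqAhhhh   [A -> q A h]
qqqqAhhhh ⇒ qqqqqAhhhhh   [A -> q A h]
qqqqqAhhhhh ⇒ qqqqqqAhhhhhh   [A -> q A h]
qqqqqqAhhhhhh ⇒ qqqqqqqhhhhhhh   [A -> q h]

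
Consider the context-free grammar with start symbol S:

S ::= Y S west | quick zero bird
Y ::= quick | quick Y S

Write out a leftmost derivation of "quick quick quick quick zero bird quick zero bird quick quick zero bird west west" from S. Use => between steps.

S => Y S west   [S ::= Y S west]
Y S west => quick Y S S west   [Y ::= quick Y S]
quick Y S S west => quick quick Y S S S west   [Y ::= quick Y S]
quick quick Y S S S west => quick quick quick S S S west   [Y ::= quick]
quick quick quick S S S west => quick quick quick quick zero bird S S west   [S ::= quick zero bird]
quick quick quick quick zero bird S S west => quick quick quick quick zero bird quick zero bird S west   [S ::= quick zero bird]
quick quick quick quick zero bird quick zero bird S west => quick quick quick quick zero bird quick zero bird Y S west west   [S ::= Y S west]
quick quick quick quick zero bird quick zero bird Y S west west => quick quick quick quick zero bird quick zero bird quick S west west   [Y ::= quick]
quick quick quick quick zero bird quick zero bird quick S west west => quick quick quick quick zero bird quick zero bird quick quick zero bird west west   [S ::= quick zero bird]

S => Y S west => quick Y S S west => quick quick Y S S S west => quick quick quick S S S west => quick quick quick quick zero bird S S west => quick quick quick quick zero bird quick zero bird S west => quick quick quick quick zero bird quick zero bird Y S west west => quick quick quick quick zero bird quick zero bird quick S west west => quick quick quick quick zero bird quick zero bird quick quick zero bird west west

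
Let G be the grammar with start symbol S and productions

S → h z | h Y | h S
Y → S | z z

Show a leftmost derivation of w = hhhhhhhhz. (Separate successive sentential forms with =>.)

S => hS => hhS => hhhS => hhhhS => hhhhhS => hhhhhhY => hhhhhhS => hhhhhhhS => hhhhhhhhz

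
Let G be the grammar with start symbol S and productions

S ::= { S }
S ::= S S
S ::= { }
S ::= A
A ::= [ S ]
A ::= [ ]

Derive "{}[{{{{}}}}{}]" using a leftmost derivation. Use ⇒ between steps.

S ⇒ SS   [S ::= S S]
SS ⇒ {}S   [S ::= { }]
{}S ⇒ {}A   [S ::= A]
{}A ⇒ {}[S]   [A ::= [ S ]]
{}[S] ⇒ {}[SS]   [S ::= S S]
{}[SS] ⇒ {}[{S}S]   [S ::= { S }]
{}[{S}S] ⇒ {}[{{S}}S]   [S ::= { S }]
{}[{{S}}S] ⇒ {}[{{{S}}}S]   [S ::= { S }]
{}[{{{S}}}S] ⇒ {}[{{{{}}}}S]   [S ::= { }]
{}[{{{{}}}}S] ⇒ {}[{{{{}}}}{}]   [S ::= { }]

S ⇒ SS ⇒ {}S ⇒ {}A ⇒ {}[S] ⇒ {}[SS] ⇒ {}[{S}S] ⇒ {}[{{S}}S] ⇒ {}[{{{S}}}S] ⇒ {}[{{{{}}}}S] ⇒ {}[{{{{}}}}{}]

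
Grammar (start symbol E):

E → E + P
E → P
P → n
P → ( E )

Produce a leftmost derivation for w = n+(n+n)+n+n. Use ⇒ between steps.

E ⇒ E+P ⇒ E+P+P ⇒ E+P+P+P ⇒ P+P+P+P ⇒ n+P+P+P ⇒ n+(E)+P+P ⇒ n+(E+P)+P+P ⇒ n+(P+P)+P+P ⇒ n+(n+P)+P+P ⇒ n+(n+n)+P+P ⇒ n+(n+n)+n+P ⇒ n+(n+n)+n+n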